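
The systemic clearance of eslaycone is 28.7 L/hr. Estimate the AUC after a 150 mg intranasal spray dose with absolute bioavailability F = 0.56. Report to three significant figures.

AUC = 2.93 mg/L·hr

AUC_0→∞ = F × Dose / CL
        = 0.56 × 150 / 28.7 = 2.92683 mg/L·hr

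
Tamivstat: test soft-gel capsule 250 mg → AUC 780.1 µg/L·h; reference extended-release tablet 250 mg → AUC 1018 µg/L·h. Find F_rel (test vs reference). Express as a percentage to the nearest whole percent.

F_rel = 77%

F_rel = (AUC_test/D_test) / (AUC_ref/D_ref)
      = (780.1/250) / (1018/250)
      = 3.1204 / 4.072 = 0.7663 = 76.63%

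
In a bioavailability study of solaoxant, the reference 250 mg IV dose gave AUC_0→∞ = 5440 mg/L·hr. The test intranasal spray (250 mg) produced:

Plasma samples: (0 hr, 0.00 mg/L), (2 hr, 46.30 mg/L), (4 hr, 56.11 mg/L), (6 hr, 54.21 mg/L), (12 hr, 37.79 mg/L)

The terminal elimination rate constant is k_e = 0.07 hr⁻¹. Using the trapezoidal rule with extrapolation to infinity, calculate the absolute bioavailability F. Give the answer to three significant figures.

Trapezoidal AUC_0→12 (intranasal spray):
  [0→2]: (0.00+46.30)/2 × 2 = 46.3
  [2→4]: (46.30+56.11)/2 × 2 = 102.41
  [4→6]: (56.11+54.21)/2 × 2 = 110.32
  [6→12]: (54.21+37.79)/2 × 6 = 276.0
  Sum = 535.03 mg/L·hr
Tail: C_last/k_e = 37.79/0.07 = 539.857
AUC_0→∞ (intranasal spray) = 535.03 + 539.857 = 1074.887 mg/L·hr
F = (AUC_ev/D_ev)/(AUC_iv/D_iv) = (1074.887/250)/(5440/250) = 4.299548/21.76 = 0.1976

F = 0.198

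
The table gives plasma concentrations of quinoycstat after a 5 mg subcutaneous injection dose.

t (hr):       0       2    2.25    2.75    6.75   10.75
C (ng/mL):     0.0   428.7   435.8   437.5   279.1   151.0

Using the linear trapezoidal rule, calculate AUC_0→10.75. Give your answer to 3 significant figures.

Trapezoidal AUC_0→10.75:
  [0→2]: (0.0+428.7)/2 × 2 = 428.7
  [2→2.25]: (428.7+435.8)/2 × 0.25 = 108.0625
  [2.25→2.75]: (435.8+437.5)/2 × 0.5 = 218.325
  [2.75→6.75]: (437.5+279.1)/2 × 4 = 1433.2
  [6.75→10.75]: (279.1+151.0)/2 × 4 = 860.2
  Sum = 3048.4875 ng/mL·hr

AUC = 3050 ng/mL·hr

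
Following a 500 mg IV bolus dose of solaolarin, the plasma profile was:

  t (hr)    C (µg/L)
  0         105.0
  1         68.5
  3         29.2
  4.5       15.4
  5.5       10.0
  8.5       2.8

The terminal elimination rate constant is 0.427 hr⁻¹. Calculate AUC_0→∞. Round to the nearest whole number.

AUC = 256 µg/L·hr

Trapezoidal AUC_0→8.5:
  [0→1]: (105.0+68.5)/2 × 1 = 86.75
  [1→3]: (68.5+29.2)/2 × 2 = 97.7
  [3→4.5]: (29.2+15.4)/2 × 1.5 = 33.45
  [4.5→5.5]: (15.4+10.0)/2 × 1 = 12.7
  [5.5→8.5]: (10.0+2.8)/2 × 3 = 19.2
  Sum = 249.8 µg/L·hr
Extrapolated tail: C_last / k_e = 2.8 / 0.427 = 6.557
AUC_0→∞ = 249.8 + 6.557 = 256.357 µg/L·hr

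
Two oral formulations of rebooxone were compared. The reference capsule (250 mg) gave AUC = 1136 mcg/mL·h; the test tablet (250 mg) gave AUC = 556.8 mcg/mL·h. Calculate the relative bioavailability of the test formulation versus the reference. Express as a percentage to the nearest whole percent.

F_rel = (AUC_test/D_test) / (AUC_ref/D_ref)
      = (556.8/250) / (1136/250)
      = 2.2272 / 4.544 = 0.4901 = 49.01%

F_rel = 49%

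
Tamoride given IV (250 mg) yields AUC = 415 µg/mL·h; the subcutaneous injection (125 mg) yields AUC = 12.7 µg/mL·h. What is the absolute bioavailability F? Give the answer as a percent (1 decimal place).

F = (AUC_ev / D_ev) / (AUC_iv / D_iv)
  = (12.7/125) / (415/250)
  = 0.1016 / 1.66 = 0.0612
  = 6.12%

F = 6.1%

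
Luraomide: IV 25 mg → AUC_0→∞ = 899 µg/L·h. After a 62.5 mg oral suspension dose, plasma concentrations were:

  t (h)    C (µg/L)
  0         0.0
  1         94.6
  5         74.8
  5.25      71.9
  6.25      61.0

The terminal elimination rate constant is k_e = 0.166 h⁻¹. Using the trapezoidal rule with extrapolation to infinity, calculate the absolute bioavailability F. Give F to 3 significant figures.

Trapezoidal AUC_0→6.25 (oral suspension):
  [0→1]: (0.0+94.6)/2 × 1 = 47.3
  [1→5]: (94.6+74.8)/2 × 4 = 338.8
  [5→5.25]: (74.8+71.9)/2 × 0.25 = 18.3375
  [5.25→6.25]: (71.9+61.0)/2 × 1 = 66.45
  Sum = 470.8875 µg/L·h
Tail: C_last/k_e = 61.0/0.166 = 367.470
AUC_0→∞ (oral suspension) = 470.8875 + 367.470 = 838.3575 µg/L·h
F = (AUC_ev/D_ev)/(AUC_iv/D_iv) = (838.3575/62.5)/(899/25) = 13.41372/35.96 = 0.3730

F = 0.373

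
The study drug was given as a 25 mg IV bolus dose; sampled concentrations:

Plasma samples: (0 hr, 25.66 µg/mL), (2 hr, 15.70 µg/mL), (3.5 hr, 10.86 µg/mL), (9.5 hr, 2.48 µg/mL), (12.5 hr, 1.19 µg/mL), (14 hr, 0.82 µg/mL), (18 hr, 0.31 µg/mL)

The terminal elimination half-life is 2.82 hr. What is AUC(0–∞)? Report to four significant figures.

Trapezoidal AUC_0→18:
  [0→2]: (25.66+15.70)/2 × 2 = 41.36
  [2→3.5]: (15.70+10.86)/2 × 1.5 = 19.92
  [3.5→9.5]: (10.86+2.48)/2 × 6 = 40.02
  [9.5→12.5]: (2.48+1.19)/2 × 3 = 5.505
  [12.5→14]: (1.19+0.82)/2 × 1.5 = 1.5075
  [14→18]: (0.82+0.31)/2 × 4 = 2.26
  Sum = 110.5725 µg/mL·hr
k_e = ln2 / t½ = 0.693147 / 2.82 = 0.2458 hr^-1
Extrapolated tail: C_last / k_e = 0.31 / 0.2458 = 1.261
AUC_0→∞ = 110.5725 + 1.261 = 111.8335 µg/mL·hr

AUC = 111.8 µg/mL·hr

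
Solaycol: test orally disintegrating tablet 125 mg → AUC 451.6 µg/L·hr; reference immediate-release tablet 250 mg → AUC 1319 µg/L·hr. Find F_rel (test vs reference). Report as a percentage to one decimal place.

F_rel = (AUC_test/D_test) / (AUC_ref/D_ref)
      = (451.6/125) / (1319/250)
      = 3.6128 / 5.276 = 0.6848 = 68.48%

F_rel = 68.5%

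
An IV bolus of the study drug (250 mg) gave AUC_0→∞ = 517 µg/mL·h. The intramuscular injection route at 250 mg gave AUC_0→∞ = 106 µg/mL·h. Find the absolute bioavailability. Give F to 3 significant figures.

F = (AUC_ev / D_ev) / (AUC_iv / D_iv)
  = (106/250) / (517/250)
  = 0.424 / 2.068 = 0.2050

F = 0.205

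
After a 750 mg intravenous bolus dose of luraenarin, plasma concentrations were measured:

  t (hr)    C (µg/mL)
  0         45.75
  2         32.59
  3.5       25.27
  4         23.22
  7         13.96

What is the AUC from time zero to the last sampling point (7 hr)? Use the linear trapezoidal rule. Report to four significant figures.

Trapezoidal AUC_0→7:
  [0→2]: (45.75+32.59)/2 × 2 = 78.34
  [2→3.5]: (32.59+25.27)/2 × 1.5 = 43.395
  [3.5→4]: (25.27+23.22)/2 × 0.5 = 12.1225
  [4→7]: (23.22+13.96)/2 × 3 = 55.77
  Sum = 189.6275 µg/mL·hr

AUC = 189.6 µg/mL·hr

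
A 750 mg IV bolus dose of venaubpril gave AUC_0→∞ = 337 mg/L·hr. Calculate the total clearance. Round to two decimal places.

CL = Dose_iv / AUC_0→∞
   = 750 / 337 = 2.22552 L/hr

CL = 2.23 L/hr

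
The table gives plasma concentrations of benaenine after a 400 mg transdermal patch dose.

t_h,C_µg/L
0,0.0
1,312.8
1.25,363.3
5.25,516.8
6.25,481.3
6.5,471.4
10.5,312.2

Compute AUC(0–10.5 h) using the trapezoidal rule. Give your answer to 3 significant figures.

AUC = 4190 µg/L·h

Trapezoidal AUC_0→10.5:
  [0→1]: (0.0+312.8)/2 × 1 = 156.4
  [1→1.25]: (312.8+363.3)/2 × 0.25 = 84.5125
  [1.25→5.25]: (363.3+516.8)/2 × 4 = 1760.2
  [5.25→6.25]: (516.8+481.3)/2 × 1 = 499.05
  [6.25→6.5]: (481.3+471.4)/2 × 0.25 = 119.0875
  [6.5→10.5]: (471.4+312.2)/2 × 4 = 1567.2
  Sum = 4186.45 µg/L·h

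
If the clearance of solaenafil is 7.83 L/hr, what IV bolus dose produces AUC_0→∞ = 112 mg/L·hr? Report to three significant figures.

Dose = 877 mg

Dose_iv = CL × AUC_0→∞
     = 7.83 × 112 = 876.96 mg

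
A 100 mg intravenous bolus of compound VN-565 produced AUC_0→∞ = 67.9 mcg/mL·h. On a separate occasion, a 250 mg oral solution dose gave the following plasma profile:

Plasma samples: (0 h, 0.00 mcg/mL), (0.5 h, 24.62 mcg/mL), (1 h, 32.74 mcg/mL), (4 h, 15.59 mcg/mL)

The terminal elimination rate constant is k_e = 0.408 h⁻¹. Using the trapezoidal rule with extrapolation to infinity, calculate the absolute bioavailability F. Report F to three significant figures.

F = 0.773

Trapezoidal AUC_0→4 (oral solution):
  [0→0.5]: (0.00+24.62)/2 × 0.5 = 6.155
  [0.5→1]: (24.62+32.74)/2 × 0.5 = 14.34
  [1→4]: (32.74+15.59)/2 × 3 = 72.495
  Sum = 92.99 mcg/mL·h
Tail: C_last/k_e = 15.59/0.408 = 38.211
AUC_0→∞ (oral solution) = 92.99 + 38.211 = 131.201 mcg/mL·h
F = (AUC_ev/D_ev)/(AUC_iv/D_iv) = (131.201/250)/(67.9/100) = 0.524804/0.679 = 0.7729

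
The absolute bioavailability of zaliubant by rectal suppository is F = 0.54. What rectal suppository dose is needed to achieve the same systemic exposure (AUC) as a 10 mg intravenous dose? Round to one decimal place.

For equal systemic exposure: F × D_ev = D_iv
D_ev = D_iv / F = 10 / 0.54 = 18.5185 mg

D_rectal = 18.5 mg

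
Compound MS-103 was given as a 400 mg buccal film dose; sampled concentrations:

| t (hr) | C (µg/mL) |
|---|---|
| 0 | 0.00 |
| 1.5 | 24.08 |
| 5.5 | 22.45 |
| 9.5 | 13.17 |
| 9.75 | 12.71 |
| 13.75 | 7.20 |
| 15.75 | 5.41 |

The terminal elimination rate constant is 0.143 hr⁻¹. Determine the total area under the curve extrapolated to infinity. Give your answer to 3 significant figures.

AUC = 276 µg/mL·hr

Trapezoidal AUC_0→15.75:
  [0→1.5]: (0.00+24.08)/2 × 1.5 = 18.06
  [1.5→5.5]: (24.08+22.45)/2 × 4 = 93.06
  [5.5→9.5]: (22.45+13.17)/2 × 4 = 71.24
  [9.5→9.75]: (13.17+12.71)/2 × 0.25 = 3.235
  [9.75→13.75]: (12.71+7.20)/2 × 4 = 39.82
  [13.75→15.75]: (7.20+5.41)/2 × 2 = 12.61
  Sum = 238.025 µg/mL·hr
Extrapolated tail: C_last / k_e = 5.41 / 0.143 = 37.832
AUC_0→∞ = 238.025 + 37.832 = 275.857 µg/mL·hr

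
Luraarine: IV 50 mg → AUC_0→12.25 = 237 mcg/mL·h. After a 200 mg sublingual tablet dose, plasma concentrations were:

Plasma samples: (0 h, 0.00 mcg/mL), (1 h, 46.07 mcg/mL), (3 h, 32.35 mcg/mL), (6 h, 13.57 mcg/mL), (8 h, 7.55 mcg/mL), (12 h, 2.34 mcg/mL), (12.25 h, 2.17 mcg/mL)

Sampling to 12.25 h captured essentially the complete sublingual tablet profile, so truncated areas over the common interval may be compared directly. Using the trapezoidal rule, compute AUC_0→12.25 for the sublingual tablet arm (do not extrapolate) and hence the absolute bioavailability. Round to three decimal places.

Trapezoidal AUC_0→12.25 (sublingual tablet):
  [0→1]: (0.00+46.07)/2 × 1 = 23.035
  [1→3]: (46.07+32.35)/2 × 2 = 78.42
  [3→6]: (32.35+13.57)/2 × 3 = 68.88
  [6→8]: (13.57+7.55)/2 × 2 = 21.12
  [8→12]: (7.55+2.34)/2 × 4 = 19.78
  [12→12.25]: (2.34+2.17)/2 × 0.25 = 0.56375
  Sum = 211.79875 mcg/mL·h
F = (AUC_ev/D_ev)/(AUC_iv/D_iv) = (211.79875/200)/(237/50) = 1.05899/4.74 = 0.2234

F = 0.223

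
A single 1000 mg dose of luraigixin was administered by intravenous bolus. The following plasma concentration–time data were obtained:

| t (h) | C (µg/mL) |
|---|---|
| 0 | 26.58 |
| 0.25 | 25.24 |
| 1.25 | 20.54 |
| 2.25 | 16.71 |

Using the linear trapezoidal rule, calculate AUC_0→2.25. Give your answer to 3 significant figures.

Trapezoidal AUC_0→2.25:
  [0→0.25]: (26.58+25.24)/2 × 0.25 = 6.4775
  [0.25→1.25]: (25.24+20.54)/2 × 1 = 22.89
  [1.25→2.25]: (20.54+16.71)/2 × 1 = 18.625
  Sum = 47.9925 µg/mL·h

AUC = 48.0 µg/mL·h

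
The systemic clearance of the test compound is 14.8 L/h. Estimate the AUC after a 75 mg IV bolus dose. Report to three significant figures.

AUC = 5.07 mg/L·h

AUC_0→∞ = Dose_iv / CL
        = 75 / 14.8 = 5.06757 mg/L·h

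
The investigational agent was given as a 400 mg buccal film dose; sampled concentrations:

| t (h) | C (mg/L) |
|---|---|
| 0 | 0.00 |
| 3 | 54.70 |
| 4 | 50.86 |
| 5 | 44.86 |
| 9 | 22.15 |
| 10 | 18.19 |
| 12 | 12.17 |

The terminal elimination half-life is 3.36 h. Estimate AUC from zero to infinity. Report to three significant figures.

AUC = 426 mg/L·h

Trapezoidal AUC_0→12:
  [0→3]: (0.00+54.70)/2 × 3 = 82.05
  [3→4]: (54.70+50.86)/2 × 1 = 52.78
  [4→5]: (50.86+44.86)/2 × 1 = 47.86
  [5→9]: (44.86+22.15)/2 × 4 = 134.02
  [9→10]: (22.15+18.19)/2 × 1 = 20.17
  [10→12]: (18.19+12.17)/2 × 2 = 30.36
  Sum = 367.24 mg/L·h
k_e = ln2 / t½ = 0.693147 / 3.36 = 0.2063 h^-1
Extrapolated tail: C_last / k_e = 12.17 / 0.2063 = 58.992
AUC_0→∞ = 367.24 + 58.992 = 426.232 mg/L·h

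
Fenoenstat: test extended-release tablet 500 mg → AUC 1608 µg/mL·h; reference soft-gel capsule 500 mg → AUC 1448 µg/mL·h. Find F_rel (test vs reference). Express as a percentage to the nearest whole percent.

F_rel = 111%

F_rel = (AUC_test/D_test) / (AUC_ref/D_ref)
      = (1608/500) / (1448/500)
      = 3.216 / 2.896 = 1.1105 = 111.05%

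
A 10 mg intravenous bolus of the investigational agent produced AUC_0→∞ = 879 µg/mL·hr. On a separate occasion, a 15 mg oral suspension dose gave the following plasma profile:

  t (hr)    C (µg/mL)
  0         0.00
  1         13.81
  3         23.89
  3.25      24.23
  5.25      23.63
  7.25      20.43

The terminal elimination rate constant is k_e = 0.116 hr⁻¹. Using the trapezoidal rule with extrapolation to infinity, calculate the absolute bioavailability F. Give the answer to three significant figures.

F = 0.242

Trapezoidal AUC_0→7.25 (oral suspension):
  [0→1]: (0.00+13.81)/2 × 1 = 6.905
  [1→3]: (13.81+23.89)/2 × 2 = 37.7
  [3→3.25]: (23.89+24.23)/2 × 0.25 = 6.015
  [3.25→5.25]: (24.23+23.63)/2 × 2 = 47.86
  [5.25→7.25]: (23.63+20.43)/2 × 2 = 44.06
  Sum = 142.54 µg/mL·hr
Tail: C_last/k_e = 20.43/0.116 = 176.121
AUC_0→∞ (oral suspension) = 142.54 + 176.121 = 318.661 µg/mL·hr
F = (AUC_ev/D_ev)/(AUC_iv/D_iv) = (318.661/15)/(879/10) = 21.2441/87.9 = 0.2417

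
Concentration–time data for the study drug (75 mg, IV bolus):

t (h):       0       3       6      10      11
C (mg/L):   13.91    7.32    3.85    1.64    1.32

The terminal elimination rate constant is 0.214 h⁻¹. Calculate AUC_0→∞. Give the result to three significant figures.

AUC = 67.2 mg/L·h

Trapezoidal AUC_0→11:
  [0→3]: (13.91+7.32)/2 × 3 = 31.845
  [3→6]: (7.32+3.85)/2 × 3 = 16.755
  [6→10]: (3.85+1.64)/2 × 4 = 10.98
  [10→11]: (1.64+1.32)/2 × 1 = 1.48
  Sum = 61.06 mg/L·h
Extrapolated tail: C_last / k_e = 1.32 / 0.214 = 6.168
AUC_0→∞ = 61.06 + 6.168 = 67.228 mg/L·h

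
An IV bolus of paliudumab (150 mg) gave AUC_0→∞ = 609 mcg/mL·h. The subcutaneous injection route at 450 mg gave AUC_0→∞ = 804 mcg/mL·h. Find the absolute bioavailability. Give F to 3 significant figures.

F = 0.440

F = (AUC_ev / D_ev) / (AUC_iv / D_iv)
  = (804/450) / (609/150)
  = 1.78667 / 4.06 = 0.4401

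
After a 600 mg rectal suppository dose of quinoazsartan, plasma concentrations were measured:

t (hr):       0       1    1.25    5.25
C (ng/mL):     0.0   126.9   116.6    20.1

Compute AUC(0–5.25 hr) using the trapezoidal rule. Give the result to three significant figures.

AUC = 367 ng/mL·hr

Trapezoidal AUC_0→5.25:
  [0→1]: (0.0+126.9)/2 × 1 = 63.45
  [1→1.25]: (126.9+116.6)/2 × 0.25 = 30.4375
  [1.25→5.25]: (116.6+20.1)/2 × 4 = 273.4
  Sum = 367.2875 ng/mL·hr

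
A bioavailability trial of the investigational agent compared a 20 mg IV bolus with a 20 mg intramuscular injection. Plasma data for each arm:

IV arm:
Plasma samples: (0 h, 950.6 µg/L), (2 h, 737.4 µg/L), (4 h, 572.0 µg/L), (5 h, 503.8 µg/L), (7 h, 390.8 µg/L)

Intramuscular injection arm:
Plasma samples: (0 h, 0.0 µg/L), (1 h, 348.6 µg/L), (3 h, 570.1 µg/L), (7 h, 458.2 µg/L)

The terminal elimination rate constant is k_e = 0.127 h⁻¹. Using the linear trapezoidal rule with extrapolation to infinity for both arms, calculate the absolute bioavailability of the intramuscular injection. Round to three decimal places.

Trapezoidal AUC_0→7 (IV):
  [0→2]: (950.6+737.4)/2 × 2 = 1688.0
  [2→4]: (737.4+572.0)/2 × 2 = 1309.4
  [4→5]: (572.0+503.8)/2 × 1 = 537.9
  [5→7]: (503.8+390.8)/2 × 2 = 894.6
  Sum = 4429.9 µg/L·h
IV tail: 390.8/0.127 = 3077.165; AUC_iv,0→∞ = 4429.9 + 3077.165 = 7507.065 µg/L·h
Trapezoidal AUC_0→7 (intramuscular injection):
  [0→1]: (0.0+348.6)/2 × 1 = 174.3
  [1→3]: (348.6+570.1)/2 × 2 = 918.7
  [3→7]: (570.1+458.2)/2 × 4 = 2056.6
  Sum = 3149.6 µg/L·h
intramuscular injection tail: 458.2/0.127 = 3607.874; AUC_ev,0→∞ = 3149.6 + 3607.874 = 6757.474 µg/L·h
F = (AUC_ev/D_ev)/(AUC_iv/D_iv) = (6757.474/20)/(7507.065/20) = 337.8737/375.35325 = 0.9001

F = 0.900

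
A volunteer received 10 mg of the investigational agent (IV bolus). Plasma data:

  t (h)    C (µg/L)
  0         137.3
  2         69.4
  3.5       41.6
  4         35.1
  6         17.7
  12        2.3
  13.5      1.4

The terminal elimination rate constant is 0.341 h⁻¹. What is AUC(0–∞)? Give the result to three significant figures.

Trapezoidal AUC_0→13.5:
  [0→2]: (137.3+69.4)/2 × 2 = 206.7
  [2→3.5]: (69.4+41.6)/2 × 1.5 = 83.25
  [3.5→4]: (41.6+35.1)/2 × 0.5 = 19.175
  [4→6]: (35.1+17.7)/2 × 2 = 52.8
  [6→12]: (17.7+2.3)/2 × 6 = 60.0
  [12→13.5]: (2.3+1.4)/2 × 1.5 = 2.775
  Sum = 424.7 µg/L·h
Extrapolated tail: C_last / k_e = 1.4 / 0.341 = 4.106
AUC_0→∞ = 424.7 + 4.106 = 428.806 µg/L·h

AUC = 429 µg/L·h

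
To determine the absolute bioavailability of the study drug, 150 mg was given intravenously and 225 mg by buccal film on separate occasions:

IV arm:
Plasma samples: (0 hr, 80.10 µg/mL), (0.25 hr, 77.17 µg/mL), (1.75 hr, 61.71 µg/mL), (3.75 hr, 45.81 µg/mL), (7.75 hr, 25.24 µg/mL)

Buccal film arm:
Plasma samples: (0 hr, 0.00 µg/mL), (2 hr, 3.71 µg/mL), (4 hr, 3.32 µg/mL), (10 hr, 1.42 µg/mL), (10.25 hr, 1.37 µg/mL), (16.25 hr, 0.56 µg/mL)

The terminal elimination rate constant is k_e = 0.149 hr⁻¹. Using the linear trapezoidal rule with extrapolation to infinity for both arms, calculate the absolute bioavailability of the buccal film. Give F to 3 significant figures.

Trapezoidal AUC_0→7.75 (IV):
  [0→0.25]: (80.10+77.17)/2 × 0.25 = 19.65875
  [0.25→1.75]: (77.17+61.71)/2 × 1.5 = 104.16
  [1.75→3.75]: (61.71+45.81)/2 × 2 = 107.52
  [3.75→7.75]: (45.81+25.24)/2 × 4 = 142.1
  Sum = 373.43875 µg/mL·hr
IV tail: 25.24/0.149 = 169.396; AUC_iv,0→∞ = 373.43875 + 169.396 = 542.83475 µg/mL·hr
Trapezoidal AUC_0→16.25 (buccal film):
  [0→2]: (0.00+3.71)/2 × 2 = 3.71
  [2→4]: (3.71+3.32)/2 × 2 = 7.03
  [4→10]: (3.32+1.42)/2 × 6 = 14.22
  [10→10.25]: (1.42+1.37)/2 × 0.25 = 0.34875
  [10.25→16.25]: (1.37+0.56)/2 × 6 = 5.79
  Sum = 31.09875 µg/mL·hr
buccal film tail: 0.56/0.149 = 3.758; AUC_ev,0→∞ = 31.09875 + 3.758 = 34.85675 µg/mL·hr
F = (AUC_ev/D_ev)/(AUC_iv/D_iv) = (34.85675/225)/(542.83475/150) = 0.154919/3.6189 = 0.0428

F = 0.0428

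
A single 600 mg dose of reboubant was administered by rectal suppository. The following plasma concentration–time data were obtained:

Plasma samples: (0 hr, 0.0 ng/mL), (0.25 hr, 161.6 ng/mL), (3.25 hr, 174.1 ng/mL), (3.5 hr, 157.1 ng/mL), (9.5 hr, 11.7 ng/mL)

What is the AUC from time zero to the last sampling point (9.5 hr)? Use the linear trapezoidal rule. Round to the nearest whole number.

Trapezoidal AUC_0→9.5:
  [0→0.25]: (0.0+161.6)/2 × 0.25 = 20.2
  [0.25→3.25]: (161.6+174.1)/2 × 3 = 503.55
  [3.25→3.5]: (174.1+157.1)/2 × 0.25 = 41.4
  [3.5→9.5]: (157.1+11.7)/2 × 6 = 506.4
  Sum = 1071.55 ng/mL·hr

AUC = 1072 ng/mL·hr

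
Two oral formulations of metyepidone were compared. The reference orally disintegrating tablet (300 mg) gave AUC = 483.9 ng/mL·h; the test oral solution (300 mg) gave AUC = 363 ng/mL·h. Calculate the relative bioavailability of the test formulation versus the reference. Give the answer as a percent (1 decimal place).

F_rel = 75.0%

F_rel = (AUC_test/D_test) / (AUC_ref/D_ref)
      = (363/300) / (483.9/300)
      = 1.21 / 1.613 = 0.7502 = 75.02%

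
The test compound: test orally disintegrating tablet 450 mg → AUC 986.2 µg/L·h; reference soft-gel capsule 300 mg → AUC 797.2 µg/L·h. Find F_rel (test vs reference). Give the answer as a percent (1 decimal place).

F_rel = 82.5%

F_rel = (AUC_test/D_test) / (AUC_ref/D_ref)
      = (986.2/450) / (797.2/300)
      = 2.19156 / 2.65733 = 0.8247 = 82.47%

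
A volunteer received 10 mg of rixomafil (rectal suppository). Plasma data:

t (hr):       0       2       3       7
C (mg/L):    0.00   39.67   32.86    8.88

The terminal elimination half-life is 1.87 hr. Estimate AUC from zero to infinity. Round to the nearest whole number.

AUC = 183 mg/L·hr

Trapezoidal AUC_0→7:
  [0→2]: (0.00+39.67)/2 × 2 = 39.67
  [2→3]: (39.67+32.86)/2 × 1 = 36.265
  [3→7]: (32.86+8.88)/2 × 4 = 83.48
  Sum = 159.415 mg/L·hr
k_e = ln2 / t½ = 0.693147 / 1.87 = 0.3707 hr^-1
Extrapolated tail: C_last / k_e = 8.88 / 0.3707 = 23.955
AUC_0→∞ = 159.415 + 23.955 = 183.37 mg/L·hr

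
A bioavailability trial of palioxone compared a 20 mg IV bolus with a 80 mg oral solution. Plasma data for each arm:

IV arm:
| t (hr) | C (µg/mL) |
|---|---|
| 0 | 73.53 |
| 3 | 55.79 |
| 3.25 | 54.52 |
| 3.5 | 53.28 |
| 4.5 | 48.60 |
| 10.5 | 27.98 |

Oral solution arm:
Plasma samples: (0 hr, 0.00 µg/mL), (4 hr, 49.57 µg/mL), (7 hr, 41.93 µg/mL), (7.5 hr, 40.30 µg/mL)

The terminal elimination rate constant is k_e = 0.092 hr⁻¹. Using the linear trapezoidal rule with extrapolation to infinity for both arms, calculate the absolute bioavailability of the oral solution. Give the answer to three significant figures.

F = 0.216

Trapezoidal AUC_0→10.5 (IV):
  [0→3]: (73.53+55.79)/2 × 3 = 193.98
  [3→3.25]: (55.79+54.52)/2 × 0.25 = 13.78875
  [3.25→3.5]: (54.52+53.28)/2 × 0.25 = 13.475
  [3.5→4.5]: (53.28+48.60)/2 × 1 = 50.94
  [4.5→10.5]: (48.60+27.98)/2 × 6 = 229.74
  Sum = 501.92375 µg/mL·hr
IV tail: 27.98/0.092 = 304.130; AUC_iv,0→∞ = 501.92375 + 304.130 = 806.05375 µg/mL·hr
Trapezoidal AUC_0→7.5 (oral solution):
  [0→4]: (0.00+49.57)/2 × 4 = 99.14
  [4→7]: (49.57+41.93)/2 × 3 = 137.25
  [7→7.5]: (41.93+40.30)/2 × 0.5 = 20.5575
  Sum = 256.9475 µg/mL·hr
oral solution tail: 40.30/0.092 = 438.043; AUC_ev,0→∞ = 256.9475 + 438.043 = 694.9905 µg/mL·hr
F = (AUC_ev/D_ev)/(AUC_iv/D_iv) = (694.9905/80)/(806.05375/20) = 8.68738/40.3027 = 0.2156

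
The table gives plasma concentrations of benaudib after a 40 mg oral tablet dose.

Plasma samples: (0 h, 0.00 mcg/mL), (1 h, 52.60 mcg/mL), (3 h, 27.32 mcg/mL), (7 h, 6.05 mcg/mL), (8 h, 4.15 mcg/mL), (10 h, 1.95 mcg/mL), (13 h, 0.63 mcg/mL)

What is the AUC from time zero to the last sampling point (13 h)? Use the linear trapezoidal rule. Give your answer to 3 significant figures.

Trapezoidal AUC_0→13:
  [0→1]: (0.00+52.60)/2 × 1 = 26.3
  [1→3]: (52.60+27.32)/2 × 2 = 79.92
  [3→7]: (27.32+6.05)/2 × 4 = 66.74
  [7→8]: (6.05+4.15)/2 × 1 = 5.1
  [8→10]: (4.15+1.95)/2 × 2 = 6.1
  [10→13]: (1.95+0.63)/2 × 3 = 3.87
  Sum = 188.03 mcg/mL·h

AUC = 188 mcg/mL·h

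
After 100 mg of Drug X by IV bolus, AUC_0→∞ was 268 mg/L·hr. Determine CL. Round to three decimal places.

CL = 0.373 L/hr

CL = Dose_iv / AUC_0→∞
   = 100 / 268 = 0.373134 L/hr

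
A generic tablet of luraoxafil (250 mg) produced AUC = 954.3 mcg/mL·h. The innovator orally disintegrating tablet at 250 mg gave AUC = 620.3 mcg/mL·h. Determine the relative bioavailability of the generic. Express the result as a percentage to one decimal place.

F_rel = (AUC_test/D_test) / (AUC_ref/D_ref)
      = (954.3/250) / (620.3/250)
      = 3.8172 / 2.4812 = 1.5384 = 153.84%

F_rel = 153.8%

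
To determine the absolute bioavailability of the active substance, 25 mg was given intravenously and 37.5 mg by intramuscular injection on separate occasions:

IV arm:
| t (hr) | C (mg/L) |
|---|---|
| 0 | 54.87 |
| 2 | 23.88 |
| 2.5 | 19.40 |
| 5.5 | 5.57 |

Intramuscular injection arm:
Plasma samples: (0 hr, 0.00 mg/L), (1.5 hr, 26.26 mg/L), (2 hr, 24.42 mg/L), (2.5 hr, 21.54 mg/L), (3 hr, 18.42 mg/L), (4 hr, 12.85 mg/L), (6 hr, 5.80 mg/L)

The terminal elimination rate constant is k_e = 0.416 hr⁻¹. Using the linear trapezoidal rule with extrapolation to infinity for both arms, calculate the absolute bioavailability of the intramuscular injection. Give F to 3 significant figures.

Trapezoidal AUC_0→5.5 (IV):
  [0→2]: (54.87+23.88)/2 × 2 = 78.75
  [2→2.5]: (23.88+19.40)/2 × 0.5 = 10.82
  [2.5→5.5]: (19.40+5.57)/2 × 3 = 37.455
  Sum = 127.025 mg/L·hr
IV tail: 5.57/0.416 = 13.389; AUC_iv,0→∞ = 127.025 + 13.389 = 140.414 mg/L·hr
Trapezoidal AUC_0→6 (intramuscular injection):
  [0→1.5]: (0.00+26.26)/2 × 1.5 = 19.695
  [1.5→2]: (26.26+24.42)/2 × 0.5 = 12.67
  [2→2.5]: (24.42+21.54)/2 × 0.5 = 11.49
  [2.5→3]: (21.54+18.42)/2 × 0.5 = 9.99
  [3→4]: (18.42+12.85)/2 × 1 = 15.635
  [4→6]: (12.85+5.80)/2 × 2 = 18.65
  Sum = 88.13 mg/L·hr
intramuscular injection tail: 5.80/0.416 = 13.942; AUC_ev,0→∞ = 88.13 + 13.942 = 102.072 mg/L·hr
F = (AUC_ev/D_ev)/(AUC_iv/D_iv) = (102.072/37.5)/(140.414/25) = 2.72192/5.61656 = 0.4846

F = 0.485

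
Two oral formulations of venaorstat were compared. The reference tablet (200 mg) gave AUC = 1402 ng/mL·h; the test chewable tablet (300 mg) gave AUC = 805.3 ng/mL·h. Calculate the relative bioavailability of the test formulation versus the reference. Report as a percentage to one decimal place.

F_rel = 38.3%

F_rel = (AUC_test/D_test) / (AUC_ref/D_ref)
      = (805.3/300) / (1402/200)
      = 2.68433 / 7.01 = 0.3829 = 38.29%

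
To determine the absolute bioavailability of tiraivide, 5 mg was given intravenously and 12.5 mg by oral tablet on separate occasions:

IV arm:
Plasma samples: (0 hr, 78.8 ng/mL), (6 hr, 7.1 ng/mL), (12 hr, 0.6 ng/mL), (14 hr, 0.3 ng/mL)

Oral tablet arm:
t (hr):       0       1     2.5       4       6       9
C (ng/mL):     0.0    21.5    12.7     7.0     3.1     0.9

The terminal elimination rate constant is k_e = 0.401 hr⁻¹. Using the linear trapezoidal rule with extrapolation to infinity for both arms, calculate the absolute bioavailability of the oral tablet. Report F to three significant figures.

Trapezoidal AUC_0→14 (IV):
  [0→6]: (78.8+7.1)/2 × 6 = 257.7
  [6→12]: (7.1+0.6)/2 × 6 = 23.1
  [12→14]: (0.6+0.3)/2 × 2 = 0.9
  Sum = 281.7 ng/mL·hr
IV tail: 0.3/0.401 = 0.748; AUC_iv,0→∞ = 281.7 + 0.748 = 282.448 ng/mL·hr
Trapezoidal AUC_0→9 (oral tablet):
  [0→1]: (0.0+21.5)/2 × 1 = 10.75
  [1→2.5]: (21.5+12.7)/2 × 1.5 = 25.65
  [2.5→4]: (12.7+7.0)/2 × 1.5 = 14.775
  [4→6]: (7.0+3.1)/2 × 2 = 10.1
  [6→9]: (3.1+0.9)/2 × 3 = 6.0
  Sum = 67.275 ng/mL·hr
oral tablet tail: 0.9/0.401 = 2.244; AUC_ev,0→∞ = 67.275 + 2.244 = 69.519 ng/mL·hr
F = (AUC_ev/D_ev)/(AUC_iv/D_iv) = (69.519/12.5)/(282.448/5) = 5.56152/56.4896 = 0.0985

F = 0.0985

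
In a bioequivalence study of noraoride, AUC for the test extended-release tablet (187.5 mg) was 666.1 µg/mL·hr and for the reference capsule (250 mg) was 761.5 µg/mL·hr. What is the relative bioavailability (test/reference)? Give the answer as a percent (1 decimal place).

F_rel = 116.6%

F_rel = (AUC_test/D_test) / (AUC_ref/D_ref)
      = (666.1/187.5) / (761.5/250)
      = 3.55253 / 3.046 = 1.1663 = 116.63%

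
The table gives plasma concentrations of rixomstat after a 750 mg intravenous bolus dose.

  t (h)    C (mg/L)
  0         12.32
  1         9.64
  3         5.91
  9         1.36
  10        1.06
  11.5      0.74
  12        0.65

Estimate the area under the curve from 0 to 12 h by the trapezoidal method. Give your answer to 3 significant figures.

AUC = 51.2 mg/L·h

Trapezoidal AUC_0→12:
  [0→1]: (12.32+9.64)/2 × 1 = 10.98
  [1→3]: (9.64+5.91)/2 × 2 = 15.55
  [3→9]: (5.91+1.36)/2 × 6 = 21.81
  [9→10]: (1.36+1.06)/2 × 1 = 1.21
  [10→11.5]: (1.06+0.74)/2 × 1.5 = 1.35
  [11.5→12]: (0.74+0.65)/2 × 0.5 = 0.3475
  Sum = 51.2475 mg/L·h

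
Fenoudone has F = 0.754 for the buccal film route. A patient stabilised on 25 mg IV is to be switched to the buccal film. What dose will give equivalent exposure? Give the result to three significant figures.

D_buccal = 33.2 mg

For equal systemic exposure: F × D_ev = D_iv
D_ev = D_iv / F = 25 / 0.754 = 33.1565 mg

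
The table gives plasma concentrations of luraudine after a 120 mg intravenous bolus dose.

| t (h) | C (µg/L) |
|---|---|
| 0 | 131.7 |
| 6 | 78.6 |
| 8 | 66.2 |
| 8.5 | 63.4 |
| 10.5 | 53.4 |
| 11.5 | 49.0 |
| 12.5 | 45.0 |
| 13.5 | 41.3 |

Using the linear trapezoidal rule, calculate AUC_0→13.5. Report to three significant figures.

AUC = 1070 µg/L·h

Trapezoidal AUC_0→13.5:
  [0→6]: (131.7+78.6)/2 × 6 = 630.9
  [6→8]: (78.6+66.2)/2 × 2 = 144.8
  [8→8.5]: (66.2+63.4)/2 × 0.5 = 32.4
  [8.5→10.5]: (63.4+53.4)/2 × 2 = 116.8
  [10.5→11.5]: (53.4+49.0)/2 × 1 = 51.2
  [11.5→12.5]: (49.0+45.0)/2 × 1 = 47.0
  [12.5→13.5]: (45.0+41.3)/2 × 1 = 43.15
  Sum = 1066.25 µg/L·h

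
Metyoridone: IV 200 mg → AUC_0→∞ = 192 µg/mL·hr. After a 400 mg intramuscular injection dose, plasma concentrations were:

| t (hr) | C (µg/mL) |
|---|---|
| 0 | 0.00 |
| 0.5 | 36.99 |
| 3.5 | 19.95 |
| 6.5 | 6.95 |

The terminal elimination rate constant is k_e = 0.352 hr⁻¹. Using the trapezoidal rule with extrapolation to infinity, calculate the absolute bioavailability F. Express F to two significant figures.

Trapezoidal AUC_0→6.5 (intramuscular injection):
  [0→0.5]: (0.00+36.99)/2 × 0.5 = 9.2475
  [0.5→3.5]: (36.99+19.95)/2 × 3 = 85.41
  [3.5→6.5]: (19.95+6.95)/2 × 3 = 40.35
  Sum = 135.0075 µg/mL·hr
Tail: C_last/k_e = 6.95/0.352 = 19.744
AUC_0→∞ (intramuscular injection) = 135.0075 + 19.744 = 154.7515 µg/mL·hr
F = (AUC_ev/D_ev)/(AUC_iv/D_iv) = (154.7515/400)/(192/200) = 0.38687875/0.96 = 0.4030

F = 0.40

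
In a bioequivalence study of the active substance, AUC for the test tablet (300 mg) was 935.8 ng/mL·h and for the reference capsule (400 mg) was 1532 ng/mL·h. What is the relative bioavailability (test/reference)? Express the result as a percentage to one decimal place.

F_rel = 81.4%

F_rel = (AUC_test/D_test) / (AUC_ref/D_ref)
      = (935.8/300) / (1532/400)
      = 3.11933 / 3.83 = 0.8144 = 81.44%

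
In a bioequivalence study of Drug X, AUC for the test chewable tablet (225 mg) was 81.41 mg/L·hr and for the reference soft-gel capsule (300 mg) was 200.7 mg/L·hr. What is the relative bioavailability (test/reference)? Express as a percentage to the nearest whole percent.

F_rel = (AUC_test/D_test) / (AUC_ref/D_ref)
      = (81.41/225) / (200.7/300)
      = 0.361822 / 0.669 = 0.5408 = 54.08%

F_rel = 54%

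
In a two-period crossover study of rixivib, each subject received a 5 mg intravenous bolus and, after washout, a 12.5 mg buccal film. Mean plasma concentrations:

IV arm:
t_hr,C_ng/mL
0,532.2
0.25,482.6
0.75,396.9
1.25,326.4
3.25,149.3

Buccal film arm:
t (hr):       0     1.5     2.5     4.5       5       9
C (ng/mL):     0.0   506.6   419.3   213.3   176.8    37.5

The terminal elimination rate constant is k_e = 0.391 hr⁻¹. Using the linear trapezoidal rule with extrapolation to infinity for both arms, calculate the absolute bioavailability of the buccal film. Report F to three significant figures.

F = 0.606

Trapezoidal AUC_0→3.25 (IV):
  [0→0.25]: (532.2+482.6)/2 × 0.25 = 126.85
  [0.25→0.75]: (482.6+396.9)/2 × 0.5 = 219.875
  [0.75→1.25]: (396.9+326.4)/2 × 0.5 = 180.825
  [1.25→3.25]: (326.4+149.3)/2 × 2 = 475.7
  Sum = 1003.25 ng/mL·hr
IV tail: 149.3/0.391 = 381.841; AUC_iv,0→∞ = 1003.25 + 381.841 = 1385.091 ng/mL·hr
Trapezoidal AUC_0→9 (buccal film):
  [0→1.5]: (0.0+506.6)/2 × 1.5 = 379.95
  [1.5→2.5]: (506.6+419.3)/2 × 1 = 462.95
  [2.5→4.5]: (419.3+213.3)/2 × 2 = 632.6
  [4.5→5]: (213.3+176.8)/2 × 0.5 = 97.525
  [5→9]: (176.8+37.5)/2 × 4 = 428.6
  Sum = 2001.625 ng/mL·hr
buccal film tail: 37.5/0.391 = 95.908; AUC_ev,0→∞ = 2001.625 + 95.908 = 2097.533 ng/mL·hr
F = (AUC_ev/D_ev)/(AUC_iv/D_iv) = (2097.533/12.5)/(1385.091/5) = 167.80264/277.0182 = 0.6057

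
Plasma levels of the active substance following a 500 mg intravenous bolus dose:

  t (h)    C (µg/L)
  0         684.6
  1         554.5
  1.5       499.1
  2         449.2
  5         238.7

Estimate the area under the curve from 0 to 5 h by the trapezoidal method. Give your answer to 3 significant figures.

Trapezoidal AUC_0→5:
  [0→1]: (684.6+554.5)/2 × 1 = 619.55
  [1→1.5]: (554.5+499.1)/2 × 0.5 = 263.4
  [1.5→2]: (499.1+449.2)/2 × 0.5 = 237.075
  [2→5]: (449.2+238.7)/2 × 3 = 1031.85
  Sum = 2151.875 µg/L·h

AUC = 2150 µg/L·h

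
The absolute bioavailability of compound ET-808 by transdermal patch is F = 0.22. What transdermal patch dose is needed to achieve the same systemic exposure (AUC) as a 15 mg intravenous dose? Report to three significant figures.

D_transdermal = 68.2 mg

For equal systemic exposure: F × D_ev = D_iv
D_ev = D_iv / F = 15 / 0.22 = 68.1818 mg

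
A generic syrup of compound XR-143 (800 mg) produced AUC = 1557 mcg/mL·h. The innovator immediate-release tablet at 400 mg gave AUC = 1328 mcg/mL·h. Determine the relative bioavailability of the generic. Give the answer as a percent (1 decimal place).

F_rel = (AUC_test/D_test) / (AUC_ref/D_ref)
      = (1557/800) / (1328/400)
      = 1.94625 / 3.32 = 0.5862 = 58.62%

F_rel = 58.6%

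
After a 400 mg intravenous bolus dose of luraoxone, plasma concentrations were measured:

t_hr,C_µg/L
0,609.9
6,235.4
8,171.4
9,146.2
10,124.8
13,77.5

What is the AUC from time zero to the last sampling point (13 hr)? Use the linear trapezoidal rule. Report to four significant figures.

Trapezoidal AUC_0→13:
  [0→6]: (609.9+235.4)/2 × 6 = 2535.9
  [6→8]: (235.4+171.4)/2 × 2 = 406.8
  [8→9]: (171.4+146.2)/2 × 1 = 158.8
  [9→10]: (146.2+124.8)/2 × 1 = 135.5
  [10→13]: (124.8+77.5)/2 × 3 = 303.45
  Sum = 3540.45 µg/L·hr

AUC = 3540 µg/L·hr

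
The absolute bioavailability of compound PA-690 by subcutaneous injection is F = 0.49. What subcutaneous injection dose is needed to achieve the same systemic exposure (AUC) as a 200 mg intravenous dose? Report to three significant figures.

For equal systemic exposure: F × D_ev = D_iv
D_ev = D_iv / F = 200 / 0.49 = 408.163 mg

D_subcutaneous = 408 mg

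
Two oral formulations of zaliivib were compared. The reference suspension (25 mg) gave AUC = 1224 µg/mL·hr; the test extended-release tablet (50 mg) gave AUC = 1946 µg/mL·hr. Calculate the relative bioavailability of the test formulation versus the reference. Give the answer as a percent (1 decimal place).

F_rel = (AUC_test/D_test) / (AUC_ref/D_ref)
      = (1946/50) / (1224/25)
      = 38.92 / 48.96 = 0.7949 = 79.49%

F_rel = 79.5%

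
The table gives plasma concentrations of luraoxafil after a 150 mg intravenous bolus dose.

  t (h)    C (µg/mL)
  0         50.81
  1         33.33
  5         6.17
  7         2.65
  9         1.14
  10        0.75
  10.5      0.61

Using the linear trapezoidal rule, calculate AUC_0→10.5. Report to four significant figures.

Trapezoidal AUC_0→10.5:
  [0→1]: (50.81+33.33)/2 × 1 = 42.07
  [1→5]: (33.33+6.17)/2 × 4 = 79.0
  [5→7]: (6.17+2.65)/2 × 2 = 8.82
  [7→9]: (2.65+1.14)/2 × 2 = 3.79
  [9→10]: (1.14+0.75)/2 × 1 = 0.945
  [10→10.5]: (0.75+0.61)/2 × 0.5 = 0.34
  Sum = 134.965 µg/mL·h

AUC = 135.0 µg/mL·h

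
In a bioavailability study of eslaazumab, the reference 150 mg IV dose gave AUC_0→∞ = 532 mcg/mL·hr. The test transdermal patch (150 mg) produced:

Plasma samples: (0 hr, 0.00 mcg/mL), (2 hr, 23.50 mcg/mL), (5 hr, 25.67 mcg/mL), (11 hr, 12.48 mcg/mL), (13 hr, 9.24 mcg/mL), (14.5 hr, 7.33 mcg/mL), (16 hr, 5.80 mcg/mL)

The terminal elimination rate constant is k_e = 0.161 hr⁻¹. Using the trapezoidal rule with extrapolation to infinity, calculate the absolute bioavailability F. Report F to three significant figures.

F = 0.548

Trapezoidal AUC_0→16 (transdermal patch):
  [0→2]: (0.00+23.50)/2 × 2 = 23.5
  [2→5]: (23.50+25.67)/2 × 3 = 73.755
  [5→11]: (25.67+12.48)/2 × 6 = 114.45
  [11→13]: (12.48+9.24)/2 × 2 = 21.72
  [13→14.5]: (9.24+7.33)/2 × 1.5 = 12.4275
  [14.5→16]: (7.33+5.80)/2 × 1.5 = 9.8475
  Sum = 255.7 mcg/mL·hr
Tail: C_last/k_e = 5.80/0.161 = 36.025
AUC_0→∞ (transdermal patch) = 255.7 + 36.025 = 291.725 mcg/mL·hr
F = (AUC_ev/D_ev)/(AUC_iv/D_iv) = (291.725/150)/(532/150) = 1.94483/3.54667 = 0.5484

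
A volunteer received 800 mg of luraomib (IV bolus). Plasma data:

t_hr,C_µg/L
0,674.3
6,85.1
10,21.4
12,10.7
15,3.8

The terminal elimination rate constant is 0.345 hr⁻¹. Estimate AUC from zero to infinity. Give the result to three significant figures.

AUC = 2560 µg/L·hr

Trapezoidal AUC_0→15:
  [0→6]: (674.3+85.1)/2 × 6 = 2278.2
  [6→10]: (85.1+21.4)/2 × 4 = 213.0
  [10→12]: (21.4+10.7)/2 × 2 = 32.1
  [12→15]: (10.7+3.8)/2 × 3 = 21.75
  Sum = 2545.05 µg/L·hr
Extrapolated tail: C_last / k_e = 3.8 / 0.345 = 11.014
AUC_0→∞ = 2545.05 + 11.014 = 2556.064 µg/L·hr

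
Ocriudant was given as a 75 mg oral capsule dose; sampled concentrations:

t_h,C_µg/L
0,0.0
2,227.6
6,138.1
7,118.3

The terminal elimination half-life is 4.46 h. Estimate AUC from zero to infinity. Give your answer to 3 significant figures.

AUC = 1850 µg/L·h

Trapezoidal AUC_0→7:
  [0→2]: (0.0+227.6)/2 × 2 = 227.6
  [2→6]: (227.6+138.1)/2 × 4 = 731.4
  [6→7]: (138.1+118.3)/2 × 1 = 128.2
  Sum = 1087.2 µg/L·h
k_e = ln2 / t½ = 0.693147 / 4.46 = 0.1554 h^-1
Extrapolated tail: C_last / k_e = 118.3 / 0.1554 = 761.261
AUC_0→∞ = 1087.2 + 761.261 = 1848.461 µg/L·h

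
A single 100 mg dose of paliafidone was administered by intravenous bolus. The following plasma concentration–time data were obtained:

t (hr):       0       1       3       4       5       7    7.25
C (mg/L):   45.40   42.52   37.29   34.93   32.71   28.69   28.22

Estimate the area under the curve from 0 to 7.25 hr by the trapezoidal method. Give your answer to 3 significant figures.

Trapezoidal AUC_0→7.25:
  [0→1]: (45.40+42.52)/2 × 1 = 43.96
  [1→3]: (42.52+37.29)/2 × 2 = 79.81
  [3→4]: (37.29+34.93)/2 × 1 = 36.11
  [4→5]: (34.93+32.71)/2 × 1 = 33.82
  [5→7]: (32.71+28.69)/2 × 2 = 61.4
  [7→7.25]: (28.69+28.22)/2 × 0.25 = 7.11375
  Sum = 262.21375 mg/L·hr

AUC = 262 mg/L·hr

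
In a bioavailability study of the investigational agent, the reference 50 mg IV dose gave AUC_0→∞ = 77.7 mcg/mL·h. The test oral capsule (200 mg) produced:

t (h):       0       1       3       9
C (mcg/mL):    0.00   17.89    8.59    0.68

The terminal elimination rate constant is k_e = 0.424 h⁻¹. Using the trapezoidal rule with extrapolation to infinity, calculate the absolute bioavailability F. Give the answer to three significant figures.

Trapezoidal AUC_0→9 (oral capsule):
  [0→1]: (0.00+17.89)/2 × 1 = 8.945
  [1→3]: (17.89+8.59)/2 × 2 = 26.48
  [3→9]: (8.59+0.68)/2 × 6 = 27.81
  Sum = 63.235 mcg/mL·h
Tail: C_last/k_e = 0.68/0.424 = 1.604
AUC_0→∞ (oral capsule) = 63.235 + 1.604 = 64.839 mcg/mL·h
F = (AUC_ev/D_ev)/(AUC_iv/D_iv) = (64.839/200)/(77.7/50) = 0.324195/1.554 = 0.2086

F = 0.209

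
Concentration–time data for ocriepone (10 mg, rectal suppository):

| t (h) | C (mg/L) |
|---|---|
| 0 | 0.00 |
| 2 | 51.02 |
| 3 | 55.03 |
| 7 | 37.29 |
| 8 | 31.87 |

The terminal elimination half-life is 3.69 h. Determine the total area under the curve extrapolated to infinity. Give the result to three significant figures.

Trapezoidal AUC_0→8:
  [0→2]: (0.00+51.02)/2 × 2 = 51.02
  [2→3]: (51.02+55.03)/2 × 1 = 53.025
  [3→7]: (55.03+37.29)/2 × 4 = 184.64
  [7→8]: (37.29+31.87)/2 × 1 = 34.58
  Sum = 323.265 mg/L·h
k_e = ln2 / t½ = 0.693147 / 3.69 = 0.1878 h^-1
Extrapolated tail: C_last / k_e = 31.87 / 0.1878 = 169.702
AUC_0→∞ = 323.265 + 169.702 = 492.967 mg/L·h

AUC = 493 mg/L·h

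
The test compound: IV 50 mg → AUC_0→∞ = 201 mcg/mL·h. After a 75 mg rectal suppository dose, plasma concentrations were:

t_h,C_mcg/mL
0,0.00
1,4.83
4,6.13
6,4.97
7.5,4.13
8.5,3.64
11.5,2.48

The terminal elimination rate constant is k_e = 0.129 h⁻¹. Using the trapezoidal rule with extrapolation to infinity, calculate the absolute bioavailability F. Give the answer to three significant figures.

Trapezoidal AUC_0→11.5 (rectal suppository):
  [0→1]: (0.00+4.83)/2 × 1 = 2.415
  [1→4]: (4.83+6.13)/2 × 3 = 16.44
  [4→6]: (6.13+4.97)/2 × 2 = 11.1
  [6→7.5]: (4.97+4.13)/2 × 1.5 = 6.825
  [7.5→8.5]: (4.13+3.64)/2 × 1 = 3.885
  [8.5→11.5]: (3.64+2.48)/2 × 3 = 9.18
  Sum = 49.845 mcg/mL·h
Tail: C_last/k_e = 2.48/0.129 = 19.225
AUC_0→∞ (rectal suppository) = 49.845 + 19.225 = 69.07 mcg/mL·h
F = (AUC_ev/D_ev)/(AUC_iv/D_iv) = (69.07/75)/(201/50) = 0.920933/4.02 = 0.2291

F = 0.229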